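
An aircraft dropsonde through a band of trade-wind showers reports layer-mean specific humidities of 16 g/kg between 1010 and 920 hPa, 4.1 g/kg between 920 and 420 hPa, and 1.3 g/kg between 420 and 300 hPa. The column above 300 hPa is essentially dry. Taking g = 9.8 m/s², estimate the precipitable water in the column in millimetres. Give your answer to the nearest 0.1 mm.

Precipitable water is the column-integrated vapour mass per unit area: PW = (1/g) Σ q̄ Δp, with q in kg/kg and Δp in Pa (1 kg/m² of water = 1 mm).
Layer 1010–920 hPa: Δp = 90 hPa = 9000 Pa, q̄ = 0.016 kg/kg → 0.016 × 9000 / 9.8 = 14.69 mm
Layer 920–420 hPa: Δp = 500 hPa = 50000 Pa, q̄ = 0.0041 kg/kg → 0.0041 × 50000 / 9.8 = 20.92 mm
Layer 420–300 hPa: Δp = 120 hPa = 12000 Pa, q̄ = 0.0013 kg/kg → 0.0013 × 12000 / 9.8 = 1.59 mm
PW = 14.69 + 20.92 + 1.59 = 37.20 ≈ 37.2 mm.

PW ≈ 37.2 mm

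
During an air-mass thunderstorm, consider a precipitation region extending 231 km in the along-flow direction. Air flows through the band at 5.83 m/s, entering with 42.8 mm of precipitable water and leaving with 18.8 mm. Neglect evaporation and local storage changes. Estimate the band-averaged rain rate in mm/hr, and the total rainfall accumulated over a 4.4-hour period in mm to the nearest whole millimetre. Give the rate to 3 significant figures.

R ≈ 2.18 mm/hr; total ≈ 10 mm

Column moisture flux per unit crosswind length is F = V × PW.
Inflow: F_in = 5.83 × 42.8 = 249.524 mm·m/s
Outflow: F_out = 5.83 × 18.8 = 109.604 mm·m/s
Steady-state rate R = (F_in − F_out)/L = (249.524 − 109.604) / 231000 m = 6.057e-04 mm/s.
R = 6.057e-04 × 3600 = 2.18 mm/hr.
Over 4.4 h: total = 2.18 × 4.4 = 9.592 ≈ 10 mm.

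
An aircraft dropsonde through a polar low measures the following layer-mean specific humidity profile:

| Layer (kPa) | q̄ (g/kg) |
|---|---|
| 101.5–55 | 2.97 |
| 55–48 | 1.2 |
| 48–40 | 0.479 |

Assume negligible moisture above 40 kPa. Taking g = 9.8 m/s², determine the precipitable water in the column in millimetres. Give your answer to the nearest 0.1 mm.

PW ≈ 15.3 mm

Precipitable water is the column-integrated vapour mass per unit area: PW = (1/g) Σ q̄ Δp, with q in kg/kg and Δp in Pa (1 kg/m² of water = 1 mm).
Layer 101.5–55 kPa: Δp = 465 hPa = 46500 Pa, q̄ = 0.00297 kg/kg → 0.00297 × 46500 / 9.8 = 14.09 mm
Layer 55–48 kPa: Δp = 70 hPa = 7000 Pa, q̄ = 0.0012 kg/kg → 0.0012 × 7000 / 9.8 = 0.86 mm
Layer 48–40 kPa: Δp = 80 hPa = 8000 Pa, q̄ = 0.000479 kg/kg → 0.000479 × 8000 / 9.8 = 0.39 mm
PW = 14.09 + 0.86 + 0.39 = 15.34 ≈ 15.3 mm.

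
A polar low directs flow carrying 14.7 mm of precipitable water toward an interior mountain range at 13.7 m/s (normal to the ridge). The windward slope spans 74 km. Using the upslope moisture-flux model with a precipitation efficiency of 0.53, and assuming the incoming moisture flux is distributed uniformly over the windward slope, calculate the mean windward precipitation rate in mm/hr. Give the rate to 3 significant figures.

R ≈ 5.19 mm/hr

Incoming column moisture flux per unit ridge length: F = V × PW = 13.7 × 14.7 = 201.39 mm·m/s.
Spread over the 74 km slope with efficiency ε = 0.53: R = ε·F/W = 0.53 × 201.39 / 74000 m = 1.442e-03 mm/s.
R = 1.442e-03 × 3600 = 5.19 mm/hr.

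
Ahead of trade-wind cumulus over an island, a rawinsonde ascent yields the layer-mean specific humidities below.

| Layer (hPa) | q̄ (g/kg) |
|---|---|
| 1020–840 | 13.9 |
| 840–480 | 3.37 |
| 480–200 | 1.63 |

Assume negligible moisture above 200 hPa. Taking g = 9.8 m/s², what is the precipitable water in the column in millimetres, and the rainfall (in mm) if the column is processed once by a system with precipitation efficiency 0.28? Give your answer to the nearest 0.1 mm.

PW ≈ 42.6 mm; rainfall ≈ 11.9 mm

Precipitable water is the column-integrated vapour mass per unit area: PW = (1/g) Σ q̄ Δp, with q in kg/kg and Δp in Pa (1 kg/m² of water = 1 mm).
Layer 1020–840 hPa: Δp = 180 hPa = 18000 Pa, q̄ = 0.0139 kg/kg → 0.0139 × 18000 / 9.8 = 25.53 mm
Layer 840–480 hPa: Δp = 360 hPa = 36000 Pa, q̄ = 0.00337 kg/kg → 0.00337 × 36000 / 9.8 = 12.38 mm
Layer 480–200 hPa: Δp = 280 hPa = 28000 Pa, q̄ = 0.00163 kg/kg → 0.00163 × 28000 / 9.8 = 4.66 mm
PW = 25.53 + 12.38 + 4.66 = 42.57 ≈ 42.6 mm.
Rainfall = ε × PW = 0.28 × 42.6 = 11.9 mm.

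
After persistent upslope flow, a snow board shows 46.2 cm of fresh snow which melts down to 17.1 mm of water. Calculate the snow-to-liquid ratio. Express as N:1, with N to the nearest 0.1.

Ratio = snow depth / SWE = 462 mm / 17.1 mm = 27.0, i.e. 27.0:1.

ratio ≈ 27.0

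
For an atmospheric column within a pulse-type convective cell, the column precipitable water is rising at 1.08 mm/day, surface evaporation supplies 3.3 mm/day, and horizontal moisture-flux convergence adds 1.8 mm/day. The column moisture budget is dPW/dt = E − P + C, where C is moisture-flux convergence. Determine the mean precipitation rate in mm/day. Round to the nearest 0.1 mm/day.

P ≈ 4.0 mm/day

dPW/dt = +1.08 mm/day.
P = E + C − dPW/dt = 3.3 + (1.8) − (+1.08) = 4.0 mm/day.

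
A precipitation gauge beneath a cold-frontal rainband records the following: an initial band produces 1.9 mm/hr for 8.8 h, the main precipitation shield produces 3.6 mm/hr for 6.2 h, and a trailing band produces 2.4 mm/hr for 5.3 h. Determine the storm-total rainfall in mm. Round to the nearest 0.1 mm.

total ≈ 51.8 mm

Total = Σ Rᵢ Δtᵢ = 1.9 × 8.8 + 3.6 × 6.2 + 2.4 × 5.3
      = 16.72 + 22.32 + 12.72 = 51.8 mm.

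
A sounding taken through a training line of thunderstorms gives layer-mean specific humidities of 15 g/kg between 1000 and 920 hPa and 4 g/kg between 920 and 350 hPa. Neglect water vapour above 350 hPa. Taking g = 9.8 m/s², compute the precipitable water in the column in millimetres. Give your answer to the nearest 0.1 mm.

PW ≈ 35.5 mm

Precipitable water is the column-integrated vapour mass per unit area: PW = (1/g) Σ q̄ Δp, with q in kg/kg and Δp in Pa (1 kg/m² of water = 1 mm).
Layer 1000–920 hPa: Δp = 80 hPa = 8000 Pa, q̄ = 0.015 kg/kg → 0.015 × 8000 / 9.8 = 12.24 mm
Layer 920–350 hPa: Δp = 570 hPa = 57000 Pa, q̄ = 0.004 kg/kg → 0.004 × 57000 / 9.8 = 23.27 mm
PW = 12.24 + 23.27 = 35.51 ≈ 35.5 mm.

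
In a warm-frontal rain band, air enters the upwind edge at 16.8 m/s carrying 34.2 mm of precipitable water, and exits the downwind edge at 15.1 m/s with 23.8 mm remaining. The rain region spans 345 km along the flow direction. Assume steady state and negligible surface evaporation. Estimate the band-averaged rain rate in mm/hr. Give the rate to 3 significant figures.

R ≈ 2.25 mm/hr

Column moisture flux per unit crosswind length is F = V × PW.
Inflow: F_in = 16.8 × 34.2 = 574.56 mm·m/s
Outflow: F_out = 15.1 × 23.8 = 359.38 mm·m/s
Steady-state rate R = (F_in − F_out)/L = (574.56 − 359.38) / 345000 m = 6.237e-04 mm/s.
R = 6.237e-04 × 3600 = 2.25 mm/hr.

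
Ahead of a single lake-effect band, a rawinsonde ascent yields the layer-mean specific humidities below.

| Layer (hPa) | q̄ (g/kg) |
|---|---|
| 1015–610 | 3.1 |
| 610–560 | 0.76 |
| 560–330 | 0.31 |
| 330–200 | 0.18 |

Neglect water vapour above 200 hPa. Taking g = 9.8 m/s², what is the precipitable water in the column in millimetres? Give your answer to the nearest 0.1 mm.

Precipitable water is the column-integrated vapour mass per unit area: PW = (1/g) Σ q̄ Δp, with q in kg/kg and Δp in Pa (1 kg/m² of water = 1 mm).
Layer 1015–610 hPa: Δp = 405 hPa = 40500 Pa, q̄ = 0.0031 kg/kg → 0.0031 × 40500 / 9.8 = 12.81 mm
Layer 610–560 hPa: Δp = 50 hPa = 5000 Pa, q̄ = 0.00076 kg/kg → 0.00076 × 5000 / 9.8 = 0.39 mm
Layer 560–330 hPa: Δp = 230 hPa = 23000 Pa, q̄ = 0.00031 kg/kg → 0.00031 × 23000 / 9.8 = 0.73 mm
Layer 330–200 hPa: Δp = 130 hPa = 13000 Pa, q̄ = 0.00018 kg/kg → 0.00018 × 13000 / 9.8 = 0.24 mm
PW = 12.81 + 0.39 + 0.73 + 0.24 = 14.17 ≈ 14.2 mm.

PW ≈ 14.2 mm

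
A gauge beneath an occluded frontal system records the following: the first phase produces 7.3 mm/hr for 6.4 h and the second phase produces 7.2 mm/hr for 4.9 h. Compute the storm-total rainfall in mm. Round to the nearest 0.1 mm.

Total = Σ Rᵢ Δtᵢ = 7.3 × 6.4 + 7.2 × 4.9
      = 46.72 + 35.28 = 82.0 mm.

total ≈ 82.0 mm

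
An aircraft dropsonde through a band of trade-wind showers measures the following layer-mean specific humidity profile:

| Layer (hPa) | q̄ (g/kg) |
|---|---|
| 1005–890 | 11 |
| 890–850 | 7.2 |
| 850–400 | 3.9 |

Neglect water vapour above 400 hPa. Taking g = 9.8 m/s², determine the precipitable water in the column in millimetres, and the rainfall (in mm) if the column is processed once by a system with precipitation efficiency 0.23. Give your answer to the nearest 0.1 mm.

PW ≈ 33.8 mm; rainfall ≈ 7.8 mm

Precipitable water is the column-integrated vapour mass per unit area: PW = (1/g) Σ q̄ Δp, with q in kg/kg and Δp in Pa (1 kg/m² of water = 1 mm).
Layer 1005–890 hPa: Δp = 115 hPa = 11500 Pa, q̄ = 0.011 kg/kg → 0.011 × 11500 / 9.8 = 12.91 mm
Layer 890–850 hPa: Δp = 40 hPa = 4000 Pa, q̄ = 0.0072 kg/kg → 0.0072 × 4000 / 9.8 = 2.94 mm
Layer 850–400 hPa: Δp = 450 hPa = 45000 Pa, q̄ = 0.0039 kg/kg → 0.0039 × 45000 / 9.8 = 17.91 mm
PW = 12.91 + 2.94 + 17.91 = 33.76 ≈ 33.8 mm.
Rainfall = ε × PW = 0.23 × 33.8 = 7.8 mm.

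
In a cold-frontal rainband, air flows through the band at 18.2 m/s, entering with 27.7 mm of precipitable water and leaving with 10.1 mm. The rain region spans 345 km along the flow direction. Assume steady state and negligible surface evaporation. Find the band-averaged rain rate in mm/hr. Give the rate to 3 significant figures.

Column moisture flux per unit crosswind length is F = V × PW.
Inflow: F_in = 18.2 × 27.7 = 504.14 mm·m/s
Outflow: F_out = 18.2 × 10.1 = 183.82 mm·m/s
Steady-state rate R = (F_in − F_out)/L = (504.14 − 183.82) / 345000 m = 9.285e-04 mm/s.
R = 9.285e-04 × 3600 = 3.34 mm/hr.

R ≈ 3.34 mm/hr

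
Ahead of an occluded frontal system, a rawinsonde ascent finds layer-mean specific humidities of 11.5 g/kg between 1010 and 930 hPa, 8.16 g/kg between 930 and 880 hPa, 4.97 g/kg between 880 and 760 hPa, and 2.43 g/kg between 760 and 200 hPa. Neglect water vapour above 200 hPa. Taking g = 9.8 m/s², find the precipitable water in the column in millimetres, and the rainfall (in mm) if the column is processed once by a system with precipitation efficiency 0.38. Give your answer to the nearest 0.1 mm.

Precipitable water is the column-integrated vapour mass per unit area: PW = (1/g) Σ q̄ Δp, with q in kg/kg and Δp in Pa (1 kg/m² of water = 1 mm).
Layer 1010–930 hPa: Δp = 80 hPa = 8000 Pa, q̄ = 0.0115 kg/kg → 0.0115 × 8000 / 9.8 = 9.39 mm
Layer 930–880 hPa: Δp = 50 hPa = 5000 Pa, q̄ = 0.00816 kg/kg → 0.00816 × 5000 / 9.8 = 4.16 mm
Layer 880–760 hPa: Δp = 120 hPa = 12000 Pa, q̄ = 0.00497 kg/kg → 0.00497 × 12000 / 9.8 = 6.09 mm
Layer 760–200 hPa: Δp = 560 hPa = 56000 Pa, q̄ = 0.00243 kg/kg → 0.00243 × 56000 / 9.8 = 13.89 mm
PW = 9.39 + 4.16 + 6.09 + 13.89 = 33.53 ≈ 33.5 mm.
Rainfall = ε × PW = 0.38 × 33.5 = 12.7 mm.

PW ≈ 33.5 mm; rainfall ≈ 12.7 mm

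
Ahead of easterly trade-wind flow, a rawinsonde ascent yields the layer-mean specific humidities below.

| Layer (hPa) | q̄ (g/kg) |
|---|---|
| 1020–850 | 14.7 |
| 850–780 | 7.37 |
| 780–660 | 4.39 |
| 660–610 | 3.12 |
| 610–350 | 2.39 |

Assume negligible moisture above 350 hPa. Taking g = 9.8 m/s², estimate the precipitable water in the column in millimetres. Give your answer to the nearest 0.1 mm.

Precipitable water is the column-integrated vapour mass per unit area: PW = (1/g) Σ q̄ Δp, with q in kg/kg and Δp in Pa (1 kg/m² of water = 1 mm).
Layer 1020–850 hPa: Δp = 170 hPa = 17000 Pa, q̄ = 0.0147 kg/kg → 0.0147 × 17000 / 9.8 = 25.50 mm
Layer 850–780 hPa: Δp = 70 hPa = 7000 Pa, q̄ = 0.00737 kg/kg → 0.00737 × 7000 / 9.8 = 5.26 mm
Layer 780–660 hPa: Δp = 120 hPa = 12000 Pa, q̄ = 0.00439 kg/kg → 0.00439 × 12000 / 9.8 = 5.38 mm
Layer 660–610 hPa: Δp = 50 hPa = 5000 Pa, q̄ = 0.00312 kg/kg → 0.00312 × 5000 / 9.8 = 1.59 mm
Layer 610–350 hPa: Δp = 260 hPa = 26000 Pa, q̄ = 0.00239 kg/kg → 0.00239 × 26000 / 9.8 = 6.34 mm
PW = 25.50 + 5.26 + 5.38 + 1.59 + 6.34 = 44.07 ≈ 44.1 mm.

PW ≈ 44.1 mm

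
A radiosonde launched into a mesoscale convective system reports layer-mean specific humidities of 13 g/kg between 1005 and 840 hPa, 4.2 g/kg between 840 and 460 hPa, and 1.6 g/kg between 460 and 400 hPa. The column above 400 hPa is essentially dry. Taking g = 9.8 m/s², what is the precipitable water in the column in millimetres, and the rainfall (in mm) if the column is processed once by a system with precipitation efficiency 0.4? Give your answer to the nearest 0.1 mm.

PW ≈ 39.2 mm; rainfall ≈ 15.7 mm

Precipitable water is the column-integrated vapour mass per unit area: PW = (1/g) Σ q̄ Δp, with q in kg/kg and Δp in Pa (1 kg/m² of water = 1 mm).
Layer 1005–840 hPa: Δp = 165 hPa = 16500 Pa, q̄ = 0.013 kg/kg → 0.013 × 16500 / 9.8 = 21.89 mm
Layer 840–460 hPa: Δp = 380 hPa = 38000 Pa, q̄ = 0.0042 kg/kg → 0.0042 × 38000 / 9.8 = 16.29 mm
Layer 460–400 hPa: Δp = 60 hPa = 6000 Pa, q̄ = 0.0016 kg/kg → 0.0016 × 6000 / 9.8 = 0.98 mm
PW = 21.89 + 16.29 + 0.98 = 39.16 ≈ 39.2 mm.
Rainfall = ε × PW = 0.4 × 39.2 = 15.7 mm.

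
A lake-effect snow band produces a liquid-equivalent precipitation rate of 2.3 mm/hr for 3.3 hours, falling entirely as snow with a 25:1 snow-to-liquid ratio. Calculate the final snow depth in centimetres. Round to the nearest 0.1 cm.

Liquid-equivalent depth = 2.3 × 3.3 = 7.59 mm.
Snow depth = 7.59 mm × 25 = 189.75 mm = 19.0 cm.

snow depth ≈ 19.0 cm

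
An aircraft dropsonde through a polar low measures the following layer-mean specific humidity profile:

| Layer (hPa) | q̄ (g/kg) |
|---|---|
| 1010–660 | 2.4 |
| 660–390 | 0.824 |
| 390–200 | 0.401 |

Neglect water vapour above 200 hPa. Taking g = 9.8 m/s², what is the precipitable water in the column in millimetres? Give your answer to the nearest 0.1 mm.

PW ≈ 11.6 mm

Precipitable water is the column-integrated vapour mass per unit area: PW = (1/g) Σ q̄ Δp, with q in kg/kg and Δp in Pa (1 kg/m² of water = 1 mm).
Layer 1010–660 hPa: Δp = 350 hPa = 35000 Pa, q̄ = 0.0024 kg/kg → 0.0024 × 35000 / 9.8 = 8.57 mm
Layer 660–390 hPa: Δp = 270 hPa = 27000 Pa, q̄ = 0.000824 kg/kg → 0.000824 × 27000 / 9.8 = 2.27 mm
Layer 390–200 hPa: Δp = 190 hPa = 19000 Pa, q̄ = 0.000401 kg/kg → 0.000401 × 19000 / 9.8 = 0.78 mm
PW = 8.57 + 2.27 + 0.78 = 11.62 ≈ 11.6 mm.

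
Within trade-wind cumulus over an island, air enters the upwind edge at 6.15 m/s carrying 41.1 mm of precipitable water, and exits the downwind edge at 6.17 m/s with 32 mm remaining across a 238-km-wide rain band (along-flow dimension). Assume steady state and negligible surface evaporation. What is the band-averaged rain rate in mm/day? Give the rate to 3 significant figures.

R ≈ 20.1 mm/day

Column moisture flux per unit crosswind length is F = V × PW.
Inflow: F_in = 6.15 × 41.1 = 252.765 mm·m/s
Outflow: F_out = 6.17 × 32 = 197.44 mm·m/s
Steady-state rate R = (F_in − F_out)/L = (252.765 − 197.44) / 238000 m = 2.325e-04 mm/s.
R = 2.325e-04 × 3600 × 24 = 20.1 mm/day.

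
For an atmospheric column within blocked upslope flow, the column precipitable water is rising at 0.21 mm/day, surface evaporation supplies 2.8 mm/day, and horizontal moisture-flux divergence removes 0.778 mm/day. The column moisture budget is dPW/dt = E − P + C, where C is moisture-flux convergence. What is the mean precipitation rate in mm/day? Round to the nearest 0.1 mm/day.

dPW/dt = +0.21 mm/day.
P = E + C − dPW/dt = 2.8 + (-0.778) − (+0.21) = 1.8 mm/day.

P ≈ 1.8 mm/day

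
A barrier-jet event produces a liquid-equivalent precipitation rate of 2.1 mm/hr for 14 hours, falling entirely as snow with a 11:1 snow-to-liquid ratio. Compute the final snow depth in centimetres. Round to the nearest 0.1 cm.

snow depth ≈ 32.3 cm

Liquid-equivalent depth = 2.1 × 14 = 29.4 mm.
Snow depth = 29.4 mm × 11 = 323.4 mm = 32.3 cm.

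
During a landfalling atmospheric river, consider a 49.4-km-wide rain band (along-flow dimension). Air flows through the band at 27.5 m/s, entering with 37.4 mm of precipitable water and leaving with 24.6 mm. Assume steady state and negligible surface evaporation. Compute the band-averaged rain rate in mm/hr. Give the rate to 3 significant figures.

R ≈ 25.7 mm/hr

Column moisture flux per unit crosswind length is F = V × PW.
Inflow: F_in = 27.5 × 37.4 = 1028.5 mm·m/s
Outflow: F_out = 27.5 × 24.6 = 676.5 mm·m/s
Steady-state rate R = (F_in − F_out)/L = (1028.5 − 676.5) / 49400 m = 7.126e-03 mm/s.
R = 7.126e-03 × 3600 = 25.7 mm/hr.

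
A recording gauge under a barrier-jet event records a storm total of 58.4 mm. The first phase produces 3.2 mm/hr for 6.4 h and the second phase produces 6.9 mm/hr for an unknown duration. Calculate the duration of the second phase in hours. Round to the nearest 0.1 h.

Known phases: 3.2 × 6.4 = 20.48 mm.
Remaining depth = 58.4 − 20.48 = 37.92 mm.
Duration = 37.92 / 6.9 = 5.5 h.

duration ≈ 5.5 h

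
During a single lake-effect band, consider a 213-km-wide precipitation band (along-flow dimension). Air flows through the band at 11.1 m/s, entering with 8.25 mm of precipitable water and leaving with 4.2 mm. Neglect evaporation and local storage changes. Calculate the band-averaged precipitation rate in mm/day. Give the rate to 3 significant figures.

R ≈ 18.2 mm/day

Column moisture flux per unit crosswind length is F = V × PW.
Inflow: F_in = 11.1 × 8.25 = 91.575 mm·m/s
Outflow: F_out = 11.1 × 4.2 = 46.62 mm·m/s
Steady-state rate R = (F_in − F_out)/L = (91.575 − 46.62) / 213000 m = 2.111e-04 mm/s.
R = 2.111e-04 × 3600 × 24 = 18.2 mm/day.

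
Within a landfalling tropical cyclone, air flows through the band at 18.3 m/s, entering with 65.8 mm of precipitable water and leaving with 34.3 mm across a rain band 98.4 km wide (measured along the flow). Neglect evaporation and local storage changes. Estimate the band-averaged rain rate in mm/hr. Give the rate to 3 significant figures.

R ≈ 21.1 mm/hr

Column moisture flux per unit crosswind length is F = V × PW.
Inflow: F_in = 18.3 × 65.8 = 1204.14 mm·m/s
Outflow: F_out = 18.3 × 34.3 = 627.69 mm·m/s
Steady-state rate R = (F_in − F_out)/L = (1204.14 − 627.69) / 98400 m = 5.858e-03 mm/s.
R = 5.858e-03 × 3600 = 21.1 mm/hr.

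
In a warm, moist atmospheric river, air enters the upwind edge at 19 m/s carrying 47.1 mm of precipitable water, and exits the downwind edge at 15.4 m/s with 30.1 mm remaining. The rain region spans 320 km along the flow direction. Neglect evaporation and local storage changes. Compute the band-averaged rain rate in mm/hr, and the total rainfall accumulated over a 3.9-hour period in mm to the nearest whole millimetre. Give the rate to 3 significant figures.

R ≈ 4.85 mm/hr; total ≈ 19 mm

Column moisture flux per unit crosswind length is F = V × PW.
Inflow: F_in = 19 × 47.1 = 894.9 mm·m/s
Outflow: F_out = 15.4 × 30.1 = 463.54 mm·m/s
Steady-state rate R = (F_in − F_out)/L = (894.9 − 463.54) / 320000 m = 1.348e-03 mm/s.
R = 1.348e-03 × 3600 = 4.85 mm/hr.
Over 3.9 h: total = 4.85 × 3.9 = 18.915 ≈ 19 mm.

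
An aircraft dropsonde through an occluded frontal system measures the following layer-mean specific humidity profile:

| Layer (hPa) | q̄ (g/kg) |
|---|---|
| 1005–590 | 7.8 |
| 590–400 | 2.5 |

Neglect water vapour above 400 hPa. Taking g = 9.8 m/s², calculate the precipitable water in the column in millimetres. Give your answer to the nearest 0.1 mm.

Precipitable water is the column-integrated vapour mass per unit area: PW = (1/g) Σ q̄ Δp, with q in kg/kg and Δp in Pa (1 kg/m² of water = 1 mm).
Layer 1005–590 hPa: Δp = 415 hPa = 41500 Pa, q̄ = 0.0078 kg/kg → 0.0078 × 41500 / 9.8 = 33.03 mm
Layer 590–400 hPa: Δp = 190 hPa = 19000 Pa, q̄ = 0.0025 kg/kg → 0.0025 × 19000 / 9.8 = 4.85 mm
PW = 33.03 + 4.85 = 37.88 ≈ 37.9 mm.

PW ≈ 37.9 mm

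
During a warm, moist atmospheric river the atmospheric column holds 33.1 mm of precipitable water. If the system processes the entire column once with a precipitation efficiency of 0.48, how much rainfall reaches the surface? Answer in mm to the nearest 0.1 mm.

rainfall ≈ 15.9 mm

Rainfall = ε × PW = 0.48 × 33.1 = 15.9 mm.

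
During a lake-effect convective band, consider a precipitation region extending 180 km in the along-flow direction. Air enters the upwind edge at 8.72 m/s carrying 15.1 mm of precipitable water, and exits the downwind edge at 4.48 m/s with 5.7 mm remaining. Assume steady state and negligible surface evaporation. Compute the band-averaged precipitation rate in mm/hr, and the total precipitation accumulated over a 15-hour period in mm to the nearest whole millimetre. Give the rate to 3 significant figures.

Column moisture flux per unit crosswind length is F = V × PW.
Inflow: F_in = 8.72 × 15.1 = 131.672 mm·m/s
Outflow: F_out = 4.48 × 5.7 = 25.536 mm·m/s
Steady-state rate R = (F_in − F_out)/L = (131.672 − 25.536) / 180000 m = 5.896e-04 mm/s.
R = 5.896e-04 × 3600 = 2.12 mm/hr.
Over 15 h: total = 2.12 × 15 = 31.8 ≈ 32 mm.

R ≈ 2.12 mm/hr; total ≈ 32 mm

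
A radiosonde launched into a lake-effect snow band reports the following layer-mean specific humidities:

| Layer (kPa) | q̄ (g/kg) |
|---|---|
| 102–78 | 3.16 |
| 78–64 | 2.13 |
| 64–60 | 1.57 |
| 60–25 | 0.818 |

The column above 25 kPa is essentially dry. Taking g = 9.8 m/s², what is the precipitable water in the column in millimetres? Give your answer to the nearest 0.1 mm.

PW ≈ 14.3 mm

Precipitable water is the column-integrated vapour mass per unit area: PW = (1/g) Σ q̄ Δp, with q in kg/kg and Δp in Pa (1 kg/m² of water = 1 mm).
Layer 102–78 kPa: Δp = 240 hPa = 24000 Pa, q̄ = 0.00316 kg/kg → 0.00316 × 24000 / 9.8 = 7.74 mm
Layer 78–64 kPa: Δp = 140 hPa = 14000 Pa, q̄ = 0.00213 kg/kg → 0.00213 × 14000 / 9.8 = 3.04 mm
Layer 64–60 kPa: Δp = 40 hPa = 4000 Pa, q̄ = 0.00157 kg/kg → 0.00157 × 4000 / 9.8 = 0.64 mm
Layer 60–25 kPa: Δp = 350 hPa = 35000 Pa, q̄ = 0.000818 kg/kg → 0.000818 × 35000 / 9.8 = 2.92 mm
PW = 7.74 + 3.04 + 0.64 + 2.92 = 14.34 ≈ 14.3 mm.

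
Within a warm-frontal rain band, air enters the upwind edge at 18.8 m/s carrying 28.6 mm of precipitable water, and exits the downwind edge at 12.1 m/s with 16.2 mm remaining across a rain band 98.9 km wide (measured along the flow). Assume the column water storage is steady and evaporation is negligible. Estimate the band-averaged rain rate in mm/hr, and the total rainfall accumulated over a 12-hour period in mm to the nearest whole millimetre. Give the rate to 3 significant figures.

Column moisture flux per unit crosswind length is F = V × PW.
Inflow: F_in = 18.8 × 28.6 = 537.68 mm·m/s
Outflow: F_out = 12.1 × 16.2 = 196.02 mm·m/s
Steady-state rate R = (F_in − F_out)/L = (537.68 − 196.02) / 98900 m = 3.455e-03 mm/s.
R = 3.455e-03 × 3600 = 12.4 mm/hr.
Over 12 h: total = 12.4 × 12 = 148.8 ≈ 149 mm.

R ≈ 12.4 mm/hr; total ≈ 149 mm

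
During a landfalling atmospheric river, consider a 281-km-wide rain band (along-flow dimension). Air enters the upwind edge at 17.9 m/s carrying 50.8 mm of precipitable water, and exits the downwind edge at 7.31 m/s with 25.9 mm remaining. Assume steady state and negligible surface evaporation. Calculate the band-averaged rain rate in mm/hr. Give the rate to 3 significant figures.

Column moisture flux per unit crosswind length is F = V × PW.
Inflow: F_in = 17.9 × 50.8 = 909.32 mm·m/s
Outflow: F_out = 7.31 × 25.9 = 189.329 mm·m/s
Steady-state rate R = (F_in − F_out)/L = (909.32 − 189.329) / 281000 m = 2.562e-03 mm/s.
R = 2.562e-03 × 3600 = 9.22 mm/hr.

R ≈ 9.22 mm/hr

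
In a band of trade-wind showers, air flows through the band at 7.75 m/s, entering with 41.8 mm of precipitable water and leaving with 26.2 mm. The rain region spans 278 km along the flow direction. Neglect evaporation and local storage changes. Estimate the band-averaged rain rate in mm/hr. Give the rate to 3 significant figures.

Column moisture flux per unit crosswind length is F = V × PW.
Inflow: F_in = 7.75 × 41.8 = 323.95 mm·m/s
Outflow: F_out = 7.75 × 26.2 = 203.05 mm·m/s
Steady-state rate R = (F_in − F_out)/L = (323.95 − 203.05) / 278000 m = 4.349e-04 mm/s.
R = 4.349e-04 × 3600 = 1.57 mm/hr.

R ≈ 1.57 mm/hr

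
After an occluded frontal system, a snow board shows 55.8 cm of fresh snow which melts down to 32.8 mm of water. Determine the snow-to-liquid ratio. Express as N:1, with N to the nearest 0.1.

ratio ≈ 17.0

Ratio = snow depth / SWE = 558 mm / 32.8 mm = 17.0, i.e. 17.0:1.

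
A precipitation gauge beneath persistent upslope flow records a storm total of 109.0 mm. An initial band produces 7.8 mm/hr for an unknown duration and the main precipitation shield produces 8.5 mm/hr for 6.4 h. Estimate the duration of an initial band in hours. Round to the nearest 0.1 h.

duration ≈ 7.0 h

Known phases: 8.5 × 6.4 = 54.4 mm.
Remaining depth = 109.0 − 54.4 = 54.6 mm.
Duration = 54.6 / 7.8 = 7.0 h.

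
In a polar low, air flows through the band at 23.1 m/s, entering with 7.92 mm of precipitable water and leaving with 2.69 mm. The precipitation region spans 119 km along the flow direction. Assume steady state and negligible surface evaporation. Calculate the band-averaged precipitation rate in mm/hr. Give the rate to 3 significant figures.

R ≈ 3.65 mm/hr

Column moisture flux per unit crosswind length is F = V × PW.
Inflow: F_in = 23.1 × 7.92 = 182.952 mm·m/s
Outflow: F_out = 23.1 × 2.69 = 62.139 mm·m/s
Steady-state rate R = (F_in − F_out)/L = (182.952 − 62.139) / 119000 m = 1.015e-03 mm/s.
R = 1.015e-03 × 3600 = 3.65 mm/hr.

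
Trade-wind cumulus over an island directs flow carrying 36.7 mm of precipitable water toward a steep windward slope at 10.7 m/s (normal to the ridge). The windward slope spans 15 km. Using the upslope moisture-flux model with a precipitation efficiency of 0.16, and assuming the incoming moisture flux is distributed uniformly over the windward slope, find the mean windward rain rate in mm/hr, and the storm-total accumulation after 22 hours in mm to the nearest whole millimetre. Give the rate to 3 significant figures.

Incoming column moisture flux per unit ridge length: F = V × PW = 10.7 × 36.7 = 392.69 mm·m/s.
Spread over the 15 km slope with efficiency ε = 0.16: R = ε·F/W = 0.16 × 392.69 / 15000 m = 4.189e-03 mm/s.
R = 4.189e-03 × 3600 = 15.1 mm/hr.
Over 22 h: total = 15.1 × 22 = 332.2 ≈ 332 mm.

R ≈ 15.1 mm/hr; total ≈ 332 mm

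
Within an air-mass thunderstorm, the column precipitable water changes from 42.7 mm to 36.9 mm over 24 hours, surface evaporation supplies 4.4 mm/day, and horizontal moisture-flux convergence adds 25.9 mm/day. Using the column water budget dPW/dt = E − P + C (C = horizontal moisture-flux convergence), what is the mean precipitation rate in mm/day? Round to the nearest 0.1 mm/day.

P ≈ 36.1 mm/day

dPW/dt = (36.9 − 42.7) mm / (24/24 day) = -5.800 mm/day.
P = E + C − dPW/dt = 4.4 + (25.9) − (-5.800) = 36.1 mm/day.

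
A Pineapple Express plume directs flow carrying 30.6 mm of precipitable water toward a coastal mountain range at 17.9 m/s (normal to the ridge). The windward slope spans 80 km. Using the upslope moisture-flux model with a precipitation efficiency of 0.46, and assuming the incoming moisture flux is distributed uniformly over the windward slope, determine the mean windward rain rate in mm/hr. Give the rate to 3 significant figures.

R ≈ 11.3 mm/hr

Incoming column moisture flux per unit ridge length: F = V × PW = 17.9 × 30.6 = 547.74 mm·m/s.
Spread over the 80 km slope with efficiency ε = 0.46: R = ε·F/W = 0.46 × 547.74 / 80000 m = 3.150e-03 mm/s.
R = 3.150e-03 × 3600 = 11.3 mm/hr.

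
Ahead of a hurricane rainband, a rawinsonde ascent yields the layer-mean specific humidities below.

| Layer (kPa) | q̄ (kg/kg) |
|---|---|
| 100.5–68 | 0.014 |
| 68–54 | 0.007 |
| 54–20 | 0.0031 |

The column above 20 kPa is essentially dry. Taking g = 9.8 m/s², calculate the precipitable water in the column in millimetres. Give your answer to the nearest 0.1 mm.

Precipitable water is the column-integrated vapour mass per unit area: PW = (1/g) Σ q̄ Δp, with q in kg/kg and Δp in Pa (1 kg/m² of water = 1 mm).
Layer 100.5–68 kPa: Δp = 325 hPa = 32500 Pa, q̄ = 0.014 kg/kg → 0.014 × 32500 / 9.8 = 46.43 mm
Layer 68–54 kPa: Δp = 140 hPa = 14000 Pa, q̄ = 0.007 kg/kg → 0.007 × 14000 / 9.8 = 10.00 mm
Layer 54–20 kPa: Δp = 340 hPa = 34000 Pa, q̄ = 0.0031 kg/kg → 0.0031 × 34000 / 9.8 = 10.76 mm
PW = 46.43 + 10.00 + 10.76 = 67.19 ≈ 67.2 mm.

PW ≈ 67.2 mm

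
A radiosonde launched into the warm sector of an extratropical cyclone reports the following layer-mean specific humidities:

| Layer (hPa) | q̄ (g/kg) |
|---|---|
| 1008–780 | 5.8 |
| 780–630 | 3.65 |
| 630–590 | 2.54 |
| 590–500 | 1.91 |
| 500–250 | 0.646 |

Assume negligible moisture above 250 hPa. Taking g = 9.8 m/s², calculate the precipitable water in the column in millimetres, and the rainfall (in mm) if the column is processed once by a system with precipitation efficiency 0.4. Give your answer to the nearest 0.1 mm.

PW ≈ 23.5 mm; rainfall ≈ 9.4 mm

Precipitable water is the column-integrated vapour mass per unit area: PW = (1/g) Σ q̄ Δp, with q in kg/kg and Δp in Pa (1 kg/m² of water = 1 mm).
Layer 1008–780 hPa: Δp = 228 hPa = 22800 Pa, q̄ = 0.0058 kg/kg → 0.0058 × 22800 / 9.8 = 13.49 mm
Layer 780–630 hPa: Δp = 150 hPa = 15000 Pa, q̄ = 0.00365 kg/kg → 0.00365 × 15000 / 9.8 = 5.59 mm
Layer 630–590 hPa: Δp = 40 hPa = 4000 Pa, q̄ = 0.00254 kg/kg → 0.00254 × 4000 / 9.8 = 1.04 mm
Layer 590–500 hPa: Δp = 90 hPa = 9000 Pa, q̄ = 0.00191 kg/kg → 0.00191 × 9000 / 9.8 = 1.75 mm
Layer 500–250 hPa: Δp = 250 hPa = 25000 Pa, q̄ = 0.000646 kg/kg → 0.000646 × 25000 / 9.8 = 1.65 mm
PW = 13.49 + 5.59 + 1.04 + 1.75 + 1.65 = 23.52 ≈ 23.5 mm.
Rainfall = ε × PW = 0.4 × 23.5 = 9.4 mm.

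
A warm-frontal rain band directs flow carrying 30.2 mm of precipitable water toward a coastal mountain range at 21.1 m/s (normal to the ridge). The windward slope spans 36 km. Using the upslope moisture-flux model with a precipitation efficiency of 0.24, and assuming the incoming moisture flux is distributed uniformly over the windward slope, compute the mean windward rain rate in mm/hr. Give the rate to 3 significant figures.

Incoming column moisture flux per unit ridge length: F = V × PW = 21.1 × 30.2 = 637.22 mm·m/s.
Spread over the 36 km slope with efficiency ε = 0.24: R = ε·F/W = 0.24 × 637.22 / 36000 m = 4.248e-03 mm/s.
R = 4.248e-03 × 3600 = 15.3 mm/hr.

R ≈ 15.3 mm/hr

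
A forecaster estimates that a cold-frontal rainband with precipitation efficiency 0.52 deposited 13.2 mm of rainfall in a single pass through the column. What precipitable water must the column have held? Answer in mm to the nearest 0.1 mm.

PW = rainfall / ε = 13.2 / 0.52 = 25.4 mm.

PW ≈ 25.4 mm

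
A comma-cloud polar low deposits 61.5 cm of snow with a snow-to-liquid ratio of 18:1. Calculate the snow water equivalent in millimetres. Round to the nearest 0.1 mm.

SWE = snow depth / ratio = 61.5 cm / 18 = 3.417 cm = 34.2 mm.

SWE ≈ 34.2 mm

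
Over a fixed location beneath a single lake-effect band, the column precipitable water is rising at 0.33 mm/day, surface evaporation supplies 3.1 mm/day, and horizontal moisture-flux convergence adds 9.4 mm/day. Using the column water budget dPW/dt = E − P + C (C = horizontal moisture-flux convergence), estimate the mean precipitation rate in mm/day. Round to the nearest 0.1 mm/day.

dPW/dt = +0.33 mm/day.
P = E + C − dPW/dt = 3.1 + (9.4) − (+0.33) = 12.2 mm/day.

P ≈ 12.2 mm/day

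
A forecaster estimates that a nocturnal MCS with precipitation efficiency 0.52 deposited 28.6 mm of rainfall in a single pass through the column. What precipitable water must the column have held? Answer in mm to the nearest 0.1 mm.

PW = rainfall / ε = 28.6 / 0.52 = 55.0 mm.

PW ≈ 55.0 mm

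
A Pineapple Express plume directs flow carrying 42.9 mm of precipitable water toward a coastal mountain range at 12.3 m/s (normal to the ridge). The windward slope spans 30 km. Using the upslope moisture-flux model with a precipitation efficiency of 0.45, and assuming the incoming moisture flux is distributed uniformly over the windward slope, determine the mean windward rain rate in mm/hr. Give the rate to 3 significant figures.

Incoming column moisture flux per unit ridge length: F = V × PW = 12.3 × 42.9 = 527.67 mm·m/s.
Spread over the 30 km slope with efficiency ε = 0.45: R = ε·F/W = 0.45 × 527.67 / 30000 m = 7.915e-03 mm/s.
R = 7.915e-03 × 3600 = 28.5 mm/hr.

R ≈ 28.5 mm/hr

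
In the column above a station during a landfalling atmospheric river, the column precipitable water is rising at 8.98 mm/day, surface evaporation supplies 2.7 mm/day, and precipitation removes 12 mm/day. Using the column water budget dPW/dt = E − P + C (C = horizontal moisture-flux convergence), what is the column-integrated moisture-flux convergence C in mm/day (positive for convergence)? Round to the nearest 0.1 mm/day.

dPW/dt = +8.98 mm/day.
C = dPW/dt − E + P = (+8.98) − 2.7 + 12 = 18.3 mm/day.

C ≈ 18.3 mm/day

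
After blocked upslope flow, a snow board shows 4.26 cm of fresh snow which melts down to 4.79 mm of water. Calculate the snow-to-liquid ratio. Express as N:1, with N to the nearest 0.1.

Ratio = snow depth / SWE = 42.6 mm / 4.79 mm = 8.9, i.e. 8.9:1.

ratio ≈ 8.9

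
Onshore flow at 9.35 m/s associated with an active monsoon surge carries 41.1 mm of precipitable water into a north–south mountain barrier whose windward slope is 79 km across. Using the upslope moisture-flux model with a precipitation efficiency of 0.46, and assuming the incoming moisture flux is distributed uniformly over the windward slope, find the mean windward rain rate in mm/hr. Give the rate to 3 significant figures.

R ≈ 8.06 mm/hr

Incoming column moisture flux per unit ridge length: F = V × PW = 9.35 × 41.1 = 384.285 mm·m/s.
Spread over the 79 km slope with efficiency ε = 0.46: R = ε·F/W = 0.46 × 384.285 / 79000 m = 2.238e-03 mm/s.
R = 2.238e-03 × 3600 = 8.06 mm/hr.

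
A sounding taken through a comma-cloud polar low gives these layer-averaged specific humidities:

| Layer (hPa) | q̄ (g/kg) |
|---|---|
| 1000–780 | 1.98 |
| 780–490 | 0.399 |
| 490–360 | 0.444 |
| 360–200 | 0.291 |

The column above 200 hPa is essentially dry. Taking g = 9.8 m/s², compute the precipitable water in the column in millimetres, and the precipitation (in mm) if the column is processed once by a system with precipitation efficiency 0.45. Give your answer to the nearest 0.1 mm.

Precipitable water is the column-integrated vapour mass per unit area: PW = (1/g) Σ q̄ Δp, with q in kg/kg and Δp in Pa (1 kg/m² of water = 1 mm).
Layer 1000–780 hPa: Δp = 220 hPa = 22000 Pa, q̄ = 0.00198 kg/kg → 0.00198 × 22000 / 9.8 = 4.44 mm
Layer 780–490 hPa: Δp = 290 hPa = 29000 Pa, q̄ = 0.000399 kg/kg → 0.000399 × 29000 / 9.8 = 1.18 mm
Layer 490–360 hPa: Δp = 130 hPa = 13000 Pa, q̄ = 0.000444 kg/kg → 0.000444 × 13000 / 9.8 = 0.59 mm
Layer 360–200 hPa: Δp = 160 hPa = 16000 Pa, q̄ = 0.000291 kg/kg → 0.000291 × 16000 / 9.8 = 0.48 mm
PW = 4.44 + 1.18 + 0.59 + 0.48 = 6.69 ≈ 6.7 mm.
Precipitation = ε × PW = 0.45 × 6.7 = 3.0 mm.

PW ≈ 6.7 mm; precipitation ≈ 3.0 mm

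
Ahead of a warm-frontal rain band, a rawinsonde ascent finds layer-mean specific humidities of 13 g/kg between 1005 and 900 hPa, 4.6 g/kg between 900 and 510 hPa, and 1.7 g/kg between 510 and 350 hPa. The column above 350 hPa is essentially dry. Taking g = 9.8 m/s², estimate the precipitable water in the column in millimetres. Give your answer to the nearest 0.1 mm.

Precipitable water is the column-integrated vapour mass per unit area: PW = (1/g) Σ q̄ Δp, with q in kg/kg and Δp in Pa (1 kg/m² of water = 1 mm).
Layer 1005–900 hPa: Δp = 105 hPa = 10500 Pa, q̄ = 0.013 kg/kg → 0.013 × 10500 / 9.8 = 13.93 mm
Layer 900–510 hPa: Δp = 390 hPa = 39000 Pa, q̄ = 0.0046 kg/kg → 0.0046 × 39000 / 9.8 = 18.31 mm
Layer 510–350 hPa: Δp = 160 hPa = 16000 Pa, q̄ = 0.0017 kg/kg → 0.0017 × 16000 / 9.8 = 2.78 mm
PW = 13.93 + 18.31 + 2.78 = 35.02 ≈ 35.0 mm.

PW ≈ 35.0 mm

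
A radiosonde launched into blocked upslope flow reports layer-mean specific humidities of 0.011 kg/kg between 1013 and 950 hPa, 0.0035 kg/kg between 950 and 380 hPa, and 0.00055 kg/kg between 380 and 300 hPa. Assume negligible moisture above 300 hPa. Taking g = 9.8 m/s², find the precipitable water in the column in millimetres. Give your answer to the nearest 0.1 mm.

Precipitable water is the column-integrated vapour mass per unit area: PW = (1/g) Σ q̄ Δp, with q in kg/kg and Δp in Pa (1 kg/m² of water = 1 mm).
Layer 1013–950 hPa: Δp = 63 hPa = 6300 Pa, q̄ = 0.011 kg/kg → 0.011 × 6300 / 9.8 = 7.07 mm
Layer 950–380 hPa: Δp = 570 hPa = 57000 Pa, q̄ = 0.0035 kg/kg → 0.0035 × 57000 / 9.8 = 20.36 mm
Layer 380–300 hPa: Δp = 80 hPa = 8000 Pa, q̄ = 0.00055 kg/kg → 0.00055 × 8000 / 9.8 = 0.45 mm
PW = 7.07 + 20.36 + 0.45 = 27.88 ≈ 27.9 mm.

PW ≈ 27.9 mm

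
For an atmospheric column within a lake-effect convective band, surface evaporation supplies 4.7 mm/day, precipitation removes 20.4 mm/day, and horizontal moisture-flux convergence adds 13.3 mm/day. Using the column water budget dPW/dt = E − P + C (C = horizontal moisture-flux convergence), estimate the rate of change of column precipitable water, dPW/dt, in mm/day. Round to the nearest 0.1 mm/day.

dPW/dt ≈ -2.4 mm/day

dPW/dt = E − P + C = 4.7 − 20.4 + (13.3) = -2.4 mm/day.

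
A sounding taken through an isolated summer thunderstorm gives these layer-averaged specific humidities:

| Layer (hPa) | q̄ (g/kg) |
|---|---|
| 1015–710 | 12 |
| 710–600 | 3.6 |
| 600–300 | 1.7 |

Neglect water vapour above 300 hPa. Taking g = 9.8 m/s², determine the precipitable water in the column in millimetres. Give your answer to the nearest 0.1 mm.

PW ≈ 46.6 mm

Precipitable water is the column-integrated vapour mass per unit area: PW = (1/g) Σ q̄ Δp, with q in kg/kg and Δp in Pa (1 kg/m² of water = 1 mm).
Layer 1015–710 hPa: Δp = 305 hPa = 30500 Pa, q̄ = 0.012 kg/kg → 0.012 × 30500 / 9.8 = 37.35 mm
Layer 710–600 hPa: Δp = 110 hPa = 11000 Pa, q̄ = 0.0036 kg/kg → 0.0036 × 11000 / 9.8 = 4.04 mm
Layer 600–300 hPa: Δp = 300 hPa = 30000 Pa, q̄ = 0.0017 kg/kg → 0.0017 × 30000 / 9.8 = 5.20 mm
PW = 37.35 + 4.04 + 5.20 = 46.59 ≈ 46.6 mm.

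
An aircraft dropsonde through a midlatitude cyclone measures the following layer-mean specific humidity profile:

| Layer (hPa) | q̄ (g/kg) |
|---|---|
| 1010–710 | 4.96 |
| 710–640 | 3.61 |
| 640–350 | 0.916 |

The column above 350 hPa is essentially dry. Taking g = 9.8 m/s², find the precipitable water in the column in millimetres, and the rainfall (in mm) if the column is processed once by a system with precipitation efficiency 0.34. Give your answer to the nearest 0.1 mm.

Precipitable water is the column-integrated vapour mass per unit area: PW = (1/g) Σ q̄ Δp, with q in kg/kg and Δp in Pa (1 kg/m² of water = 1 mm).
Layer 1010–710 hPa: Δp = 300 hPa = 30000 Pa, q̄ = 0.00496 kg/kg → 0.00496 × 30000 / 9.8 = 15.18 mm
Layer 710–640 hPa: Δp = 70 hPa = 7000 Pa, q̄ = 0.00361 kg/kg → 0.00361 × 7000 / 9.8 = 2.58 mm
Layer 640–350 hPa: Δp = 290 hPa = 29000 Pa, q̄ = 0.000916 kg/kg → 0.000916 × 29000 / 9.8 = 2.71 mm
PW = 15.18 + 2.58 + 2.71 = 20.47 ≈ 20.5 mm.
Rainfall = ε × PW = 0.34 × 20.5 = 7.0 mm.

PW ≈ 20.5 mm; rainfall ≈ 7.0 mm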